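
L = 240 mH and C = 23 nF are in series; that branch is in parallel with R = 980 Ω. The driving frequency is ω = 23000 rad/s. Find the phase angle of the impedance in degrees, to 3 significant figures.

X_L = ωL = 5520 Ω
X_C = 1/(ωC) = 1890 Ω
Branch 1: Z₁ = R = 980 Ω
Branch 2 (series LC): Z₂ = j(X_L − X_C) = j3630 Ω
Parallel: Z = Z₁Z₂/(Z₁+Z₂), |Z| = 946 Ω, ∠Z = 15.1°

15.1°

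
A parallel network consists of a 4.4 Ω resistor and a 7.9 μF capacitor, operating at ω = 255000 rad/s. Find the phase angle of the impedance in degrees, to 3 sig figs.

-83.6°

X_C = 1/(ωC) = 0.496 Ω
Parallel: admittances add. Y = 1/R + jωC
Y = (0.227 + j2.01) S
|Y| = 2.03 S → |Z| = 1/|Y| = 0.493 Ω, ∠Z = −∠Y = -83.6°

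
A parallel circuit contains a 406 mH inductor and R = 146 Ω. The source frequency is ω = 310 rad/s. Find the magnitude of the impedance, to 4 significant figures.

95.33 Ω

X_L = ωL = 125.9 Ω
Parallel: admittances add. Y = 1/R + 1/(jωL)
Y = (0.006849 − j0.007945) S
|Y| = 0.01049 S → |Z| = 1/|Y| = 95.33 Ω, ∠Z = −∠Y = 49.24°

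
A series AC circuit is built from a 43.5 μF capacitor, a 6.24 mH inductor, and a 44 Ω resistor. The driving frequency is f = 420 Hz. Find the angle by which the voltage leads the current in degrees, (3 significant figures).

10.0°

ω = 2πf = 2639 rad/s
X_L = ωL = 16.5 Ω
X_C = 1/(ωC) = 8.71 Ω
Net reactance X = X_L − X_C = 7.76 Ω
Z = 44.0 + j7.76 Ω
|Z| = √(44.0² + 7.76²) = 44.7 Ω
∠Z = arctan(7.76/44.0) = 10.0°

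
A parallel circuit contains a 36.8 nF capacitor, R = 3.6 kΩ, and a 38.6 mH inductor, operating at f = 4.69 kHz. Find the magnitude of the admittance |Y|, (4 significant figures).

ω = 2πf = 29470 rad/s
X_L = ωL = 1137 Ω
X_C = 1/(ωC) = 922.1 Ω
Parallel: admittances add. Y = 1/R + 1/(jωL) + jωC
Y = (0.0002778 + j0.0002053) S
|Y| = 0.0003454 S → |Z| = 1/|Y| = 2895 Ω, ∠Z = −∠Y = -36.47°

345.4 μS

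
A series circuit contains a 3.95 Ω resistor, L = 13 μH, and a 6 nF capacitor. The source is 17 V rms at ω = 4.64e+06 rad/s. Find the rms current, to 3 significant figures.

X_L = ωL = 60.3 Ω
X_C = 1/(ωC) = 35.9 Ω
Net reactance X = X_L − X_C = 24.4 Ω
Z = 3.95 + j24.4 Ω
|Z| = √(3.95² + 24.4²) = 24.7 Ω
I = V/|Z| = 17/24.7 = 688 mA

688 mA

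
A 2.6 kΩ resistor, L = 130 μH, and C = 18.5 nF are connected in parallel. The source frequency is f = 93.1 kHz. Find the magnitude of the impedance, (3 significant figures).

424 Ω

ω = 2πf = 585000 rad/s
X_L = ωL = 76.0 Ω
X_C = 1/(ωC) = 92.4 Ω
Parallel: admittances add. Y = 1/R + 1/(jωL) + jωC
Y = (0.000385 − j0.00233) S
|Y| = 0.00236 S → |Z| = 1/|Y| = 424 Ω, ∠Z = −∠Y = 80.6°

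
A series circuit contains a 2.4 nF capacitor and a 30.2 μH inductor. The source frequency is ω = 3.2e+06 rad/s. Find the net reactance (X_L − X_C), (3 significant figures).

-33.6 Ω

X_L = ωL = 96.6 Ω
X_C = 1/(ωC) = 130 Ω
X = 96.6 − 130 = -33.6 Ω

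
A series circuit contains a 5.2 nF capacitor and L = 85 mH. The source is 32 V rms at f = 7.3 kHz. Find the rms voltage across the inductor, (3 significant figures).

ω = 2πf = 45870 rad/s
X_L = ωL = 3900 Ω
X_C = 1/(ωC) = 4190 Ω
Net reactance X = X_L − X_C = -294 Ω
Z = − j294 Ω
|Z| = √(0² + 294²) = 294 Ω
I = V/|Z| = 109 mA
V_L = I·|Z_L| = 0.109 × 3900 = 424 V

424 V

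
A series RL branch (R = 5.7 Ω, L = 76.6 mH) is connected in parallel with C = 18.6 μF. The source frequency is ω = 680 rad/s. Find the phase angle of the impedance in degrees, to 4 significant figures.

X_L = ωL = 52.09 Ω
X_C = 1/(ωC) = 79.06 Ω
Branch 1 (R+jX_L): Z₁ = 5.700 + j52.09 Ω, |Z₁| = 52.40 Ω
Branch 2 (−jX_C): Z₂ = −j79.06 Ω
Parallel: Z = Z₁Z₂/(Z₁+Z₂), |Z| = 150.3 Ω, ∠Z = 71.82°

71.82°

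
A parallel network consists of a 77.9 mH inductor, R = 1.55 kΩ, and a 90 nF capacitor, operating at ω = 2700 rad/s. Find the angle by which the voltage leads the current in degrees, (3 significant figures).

81.9°

X_L = ωL = 210 Ω
X_C = 1/(ωC) = 4120 Ω
Parallel: admittances add. Y = 1/R + 1/(jωL) + jωC
Y = (0.000645 − j0.00451) S
|Y| = 0.00456 S → |Z| = 1/|Y| = 219 Ω, ∠Z = −∠Y = 81.9°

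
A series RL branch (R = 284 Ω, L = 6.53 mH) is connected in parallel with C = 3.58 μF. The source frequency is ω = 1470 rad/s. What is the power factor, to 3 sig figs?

X_L = ωL = 9.60 Ω
X_C = 1/(ωC) = 190 Ω
Branch 1 (R+jX_L): Z₁ = 284 + j9.60 Ω, |Z₁| = 284 Ω
Branch 2 (−jX_C): Z₂ = −j190 Ω
Parallel: Z = Z₁Z₂/(Z₁+Z₂), |Z| = 160 Ω, ∠Z = -55.6°
cos φ = cos(-55.6°) = 0.564

0.564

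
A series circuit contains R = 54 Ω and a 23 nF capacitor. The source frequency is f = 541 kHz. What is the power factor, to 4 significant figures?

ω = 2πf = 3.399e+06 rad/s
X_C = 1/(ωC) = 12.79 Ω
Z = 54.00 − j12.79 Ω
|Z| = √(54.00² + 12.79²) = 55.49 Ω
∠Z = arctan(-12.79/54.00) = -13.33°
cos φ = cos(-13.33°) = 0.9731

0.9731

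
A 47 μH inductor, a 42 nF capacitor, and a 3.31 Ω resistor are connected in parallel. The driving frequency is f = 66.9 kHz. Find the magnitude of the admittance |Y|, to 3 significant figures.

ω = 2πf = 420300 rad/s
X_L = ωL = 19.8 Ω
X_C = 1/(ωC) = 56.6 Ω
Parallel: admittances add. Y = 1/R + 1/(jωL) + jωC
Y = (0.302 − j0.0330) S
|Y| = 0.304 S → |Z| = 1/|Y| = 3.29 Ω, ∠Z = −∠Y = 6.23°

304 mS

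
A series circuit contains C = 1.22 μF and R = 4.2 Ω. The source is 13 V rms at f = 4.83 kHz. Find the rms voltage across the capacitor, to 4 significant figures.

12.85 V

ω = 2πf = 30350 rad/s
X_C = 1/(ωC) = 27.01 Ω
Z = 4.200 − j27.01 Ω
|Z| = √(4.200² + 27.01²) = 27.33 Ω
I = V/|Z| = 475.6 mA
V_C = I·|Z_C| = 0.4756 × 27.01 = 12.85 V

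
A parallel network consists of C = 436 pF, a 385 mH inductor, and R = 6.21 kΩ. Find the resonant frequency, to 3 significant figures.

ω₀ = 1/√(LC) = 1/√(0.385 × 4.36e-10) = 77180 rad/s
f₀ = ω₀/(2π) = 12.3 kHz

12.3 kHz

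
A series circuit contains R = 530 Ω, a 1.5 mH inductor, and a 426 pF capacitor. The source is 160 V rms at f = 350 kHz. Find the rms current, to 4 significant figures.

ω = 2πf = 2.199e+06 rad/s
X_L = ωL = 3299 Ω
X_C = 1/(ωC) = 1067 Ω
Net reactance X = X_L − X_C = 2231 Ω
Z = 530.0 + j2231 Ω
|Z| = √(530.0² + 2231²) = 2293 Ω
I = V/|Z| = 160/2293 = 69.77 mA

69.77 mA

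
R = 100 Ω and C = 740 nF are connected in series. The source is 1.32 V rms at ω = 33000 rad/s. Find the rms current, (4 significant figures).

X_C = 1/(ωC) = 40.95 Ω
Z = 100.0 − j40.95 Ω
|Z| = √(100.0² + 40.95²) = 108.1 Ω
I = V/|Z| = 1.32/108.1 = 12.22 mA

12.22 mA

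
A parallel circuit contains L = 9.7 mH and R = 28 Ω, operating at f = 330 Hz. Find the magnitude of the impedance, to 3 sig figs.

16.3 Ω

ω = 2πf = 2073 rad/s
X_L = ωL = 20.1 Ω
Parallel: admittances add. Y = 1/R + 1/(jωL)
Y = (0.0357 − j0.0497) S
|Y| = 0.0612 S → |Z| = 1/|Y| = 16.3 Ω, ∠Z = −∠Y = 54.3°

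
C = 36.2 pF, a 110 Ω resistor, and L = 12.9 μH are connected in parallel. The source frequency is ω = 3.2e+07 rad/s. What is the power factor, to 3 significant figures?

0.990

X_L = ωL = 413 Ω
X_C = 1/(ωC) = 863 Ω
Parallel: admittances add. Y = 1/R + 1/(jωL) + jωC
Y = (0.00909 − j0.00126) S
|Y| = 0.00918 S → |Z| = 1/|Y| = 109 Ω, ∠Z = −∠Y = 7.92°
cos φ = cos(7.92°) = 0.990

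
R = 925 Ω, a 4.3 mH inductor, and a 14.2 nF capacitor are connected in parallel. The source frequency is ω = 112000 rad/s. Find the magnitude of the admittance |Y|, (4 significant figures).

X_L = ωL = 481.6 Ω
X_C = 1/(ωC) = 628.8 Ω
Parallel: admittances add. Y = 1/R + 1/(jωL) + jωC
Y = (0.001081 − j0.0004860) S
|Y| = 0.001185 S → |Z| = 1/|Y| = 843.7 Ω, ∠Z = −∠Y = 24.21°

1.185 mS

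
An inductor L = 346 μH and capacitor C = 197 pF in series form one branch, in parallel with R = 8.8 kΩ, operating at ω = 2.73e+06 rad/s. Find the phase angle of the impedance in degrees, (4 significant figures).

-84.07°

X_L = ωL = 944.6 Ω
X_C = 1/(ωC) = 1859 Ω
Branch 1: Z₁ = R = 8800 Ω
Branch 2 (series LC): Z₂ = j(X_L − X_C) = −j914.8 Ω
Parallel: Z = Z₁Z₂/(Z₁+Z₂), |Z| = 909.9 Ω, ∠Z = -84.07°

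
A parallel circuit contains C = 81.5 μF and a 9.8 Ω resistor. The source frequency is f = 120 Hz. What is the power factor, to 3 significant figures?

0.857

ω = 2πf = 754.0 rad/s
X_C = 1/(ωC) = 16.3 Ω
Parallel: admittances add. Y = 1/R + jωC
Y = (0.102 + j0.0614) S
|Y| = 0.119 S → |Z| = 1/|Y| = 8.40 Ω, ∠Z = −∠Y = -31.1°
cos φ = cos(-31.1°) = 0.857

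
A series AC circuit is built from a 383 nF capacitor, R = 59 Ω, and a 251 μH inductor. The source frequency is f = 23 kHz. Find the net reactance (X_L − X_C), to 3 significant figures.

18.2 Ω

ω = 2πf = 144500 rad/s
X_L = ωL = 36.3 Ω
X_C = 1/(ωC) = 18.1 Ω
X = 36.3 − 18.1 = 18.2 Ω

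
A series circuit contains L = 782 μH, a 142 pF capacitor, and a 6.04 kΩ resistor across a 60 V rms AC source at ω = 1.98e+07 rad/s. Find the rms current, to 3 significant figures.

3.68 mA

X_L = ωL = 15500 Ω
X_C = 1/(ωC) = 356 Ω
Net reactance X = X_L − X_C = 15100 Ω
Z = 6040 + j15100 Ω
|Z| = √(6040² + 15100²) = 16300 Ω
I = V/|Z| = 60/16300 = 3.68 mA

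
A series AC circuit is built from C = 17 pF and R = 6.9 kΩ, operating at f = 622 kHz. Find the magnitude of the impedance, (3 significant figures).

16600 Ω

ω = 2πf = 3.908e+06 rad/s
X_C = 1/(ωC) = 15100 Ω
Z = 6900 − j15100 Ω
|Z| = √(6900² + 15100²) = 16600 Ω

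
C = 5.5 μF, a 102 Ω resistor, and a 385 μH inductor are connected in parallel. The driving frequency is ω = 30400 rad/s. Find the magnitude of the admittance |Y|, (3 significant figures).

82.3 mS

X_L = ωL = 11.7 Ω
X_C = 1/(ωC) = 5.98 Ω
Parallel: admittances add. Y = 1/R + 1/(jωL) + jωC
Y = (0.00980 + j0.0818) S
|Y| = 0.0823 S → |Z| = 1/|Y| = 12.1 Ω, ∠Z = −∠Y = -83.2°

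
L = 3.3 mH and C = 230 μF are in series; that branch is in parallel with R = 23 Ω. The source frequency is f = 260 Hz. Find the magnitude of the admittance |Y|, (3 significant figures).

ω = 2πf = 1634 rad/s
X_L = ωL = 5.39 Ω
X_C = 1/(ωC) = 2.66 Ω
Branch 1: Z₁ = R = 23.0 Ω
Branch 2 (series LC): Z₂ = j(X_L − X_C) = j2.73 Ω
Parallel: Z = Z₁Z₂/(Z₁+Z₂), |Z| = 2.71 Ω, ∠Z = 83.2°
|Y| = 1/|Z| = 369 mS

369 mS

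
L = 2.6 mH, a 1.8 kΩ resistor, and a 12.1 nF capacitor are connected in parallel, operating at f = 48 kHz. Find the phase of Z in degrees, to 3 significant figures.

-76.8°

ω = 2πf = 301600 rad/s
X_L = ωL = 784 Ω
X_C = 1/(ωC) = 274 Ω
Parallel: admittances add. Y = 1/R + 1/(jωL) + jωC
Y = (0.000556 + j0.00237) S
|Y| = 0.00244 S → |Z| = 1/|Y| = 410 Ω, ∠Z = −∠Y = -76.8°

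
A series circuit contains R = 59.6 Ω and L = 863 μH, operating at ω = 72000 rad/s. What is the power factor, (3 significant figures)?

0.692

X_L = ωL = 62.1 Ω
Z = 59.6 + j62.1 Ω
|Z| = √(59.6² + 62.1²) = 86.1 Ω
∠Z = arctan(62.1/59.6) = 46.2°
cos φ = cos(46.2°) = 0.692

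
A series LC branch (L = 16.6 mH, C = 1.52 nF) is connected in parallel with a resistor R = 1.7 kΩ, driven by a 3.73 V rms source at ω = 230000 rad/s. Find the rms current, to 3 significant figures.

4.47 mA

X_L = ωL = 3820 Ω
X_C = 1/(ωC) = 2860 Ω
Branch 1: Z₁ = R = 1700 Ω
Branch 2 (series LC): Z₂ = j(X_L − X_C) = j958 Ω
Parallel: Z = Z₁Z₂/(Z₁+Z₂), |Z| = 834 Ω, ∠Z = 60.6°
I = V/|Z| = 3.73/834 = 4.47 mA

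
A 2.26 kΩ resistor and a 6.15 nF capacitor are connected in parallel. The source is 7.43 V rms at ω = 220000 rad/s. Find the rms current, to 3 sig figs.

10.6 mA

X_C = 1/(ωC) = 739 Ω
Parallel: admittances add. Y = 1/R + jωC
Y = (0.000442 + j0.00135) S
|Y| = 0.00142 S → |Z| = 1/|Y| = 702 Ω, ∠Z = −∠Y = -71.9°
I = V/|Z| = 7.43/702 = 10.6 mA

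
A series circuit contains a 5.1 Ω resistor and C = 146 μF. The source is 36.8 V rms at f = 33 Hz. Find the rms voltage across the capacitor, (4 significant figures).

ω = 2πf = 207.3 rad/s
X_C = 1/(ωC) = 33.03 Ω
Z = 5.100 − j33.03 Ω
|Z| = √(5.100² + 33.03²) = 33.42 Ω
I = V/|Z| = 1.101 A
V_C = I·|Z_C| = 1.101 × 33.03 = 36.37 V

36.37 V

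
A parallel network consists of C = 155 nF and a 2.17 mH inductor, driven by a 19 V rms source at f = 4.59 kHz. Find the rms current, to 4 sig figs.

ω = 2πf = 28840 rad/s
X_L = ωL = 62.58 Ω
X_C = 1/(ωC) = 223.7 Ω
Parallel: admittances add. Y = 1/(jωL) + jωC
Y = (0 − j0.01151) S
|Y| = 0.01151 S → |Z| = 1/|Y| = 86.89 Ω, ∠Z = −∠Y = 90.00°
I = V/|Z| = 19/86.89 = 218.7 mA

218.7 mA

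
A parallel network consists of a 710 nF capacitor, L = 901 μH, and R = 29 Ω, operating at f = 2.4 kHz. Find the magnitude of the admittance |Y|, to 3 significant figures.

71.7 mS

ω = 2πf = 15080 rad/s
X_L = ωL = 13.6 Ω
X_C = 1/(ωC) = 93.4 Ω
Parallel: admittances add. Y = 1/R + 1/(jωL) + jωC
Y = (0.0345 − j0.0629) S
|Y| = 0.0717 S → |Z| = 1/|Y| = 13.9 Ω, ∠Z = −∠Y = 61.3°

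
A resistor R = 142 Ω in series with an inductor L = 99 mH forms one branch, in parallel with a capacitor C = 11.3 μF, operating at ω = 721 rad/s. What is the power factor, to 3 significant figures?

0.726

X_L = ωL = 71.4 Ω
X_C = 1/(ωC) = 123 Ω
Branch 1 (R+jX_L): Z₁ = 142 + j71.4 Ω, |Z₁| = 159 Ω
Branch 2 (−jX_C): Z₂ = −j123 Ω
Parallel: Z = Z₁Z₂/(Z₁+Z₂), |Z| = 129 Ω, ∠Z = -43.4°
cos φ = cos(-43.4°) = 0.726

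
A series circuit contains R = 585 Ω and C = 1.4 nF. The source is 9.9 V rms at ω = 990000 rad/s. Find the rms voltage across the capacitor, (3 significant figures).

X_C = 1/(ωC) = 722 Ω
Z = 585 − j722 Ω
|Z| = √(585² + 722²) = 929 Ω
I = V/|Z| = 10.7 mA
V_C = I·|Z_C| = 0.0107 × 722 = 7.69 V

7.69 V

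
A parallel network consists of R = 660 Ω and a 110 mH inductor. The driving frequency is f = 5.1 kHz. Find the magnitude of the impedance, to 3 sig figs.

649 Ω

ω = 2πf = 32040 rad/s
X_L = ωL = 3520 Ω
Parallel: admittances add. Y = 1/R + 1/(jωL)
Y = (0.00152 − j0.000284) S
|Y| = 0.00154 S → |Z| = 1/|Y| = 649 Ω, ∠Z = −∠Y = 10.6°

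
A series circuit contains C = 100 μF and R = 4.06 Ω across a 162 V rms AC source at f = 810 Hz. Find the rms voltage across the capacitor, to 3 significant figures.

ω = 2πf = 5089 rad/s
X_C = 1/(ωC) = 1.96 Ω
Z = 4.06 − j1.96 Ω
|Z| = √(4.06² + 1.96²) = 4.51 Ω
I = V/|Z| = 35.9 A
V_C = I·|Z_C| = 35.9 × 1.96 = 70.6 V

70.6 V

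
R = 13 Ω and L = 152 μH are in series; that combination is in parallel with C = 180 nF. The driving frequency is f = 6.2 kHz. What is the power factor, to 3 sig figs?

ω = 2πf = 38960 rad/s
X_L = ωL = 5.92 Ω
X_C = 1/(ωC) = 143 Ω
Branch 1 (R+jX_L): Z₁ = 13.0 + j5.92 Ω, |Z₁| = 14.3 Ω
Branch 2 (−jX_C): Z₂ = −j143 Ω
Parallel: Z = Z₁Z₂/(Z₁+Z₂), |Z| = 14.8 Ω, ∠Z = 19.1°
cos φ = cos(19.1°) = 0.945

0.945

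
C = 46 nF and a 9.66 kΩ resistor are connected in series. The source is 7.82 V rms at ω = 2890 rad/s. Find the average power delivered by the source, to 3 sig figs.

X_C = 1/(ωC) = 7520 Ω
Z = 9660 − j7520 Ω
|Z| = √(9660² + 7520²) = 12200 Ω
∠Z = arctan(-7520/9660) = -37.9°
I = V/|Z| = 639 μA
P = VI cos φ = 7.82 × 0.000639 × cos(-37.9°) = 3.94 mW

3.94 mW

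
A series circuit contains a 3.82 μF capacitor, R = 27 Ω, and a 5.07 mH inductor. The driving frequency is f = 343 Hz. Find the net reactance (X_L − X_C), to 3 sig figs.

ω = 2πf = 2155 rad/s
X_L = ωL = 10.9 Ω
X_C = 1/(ωC) = 121 Ω
X = 10.9 − 121 = -111 Ω

-111 Ω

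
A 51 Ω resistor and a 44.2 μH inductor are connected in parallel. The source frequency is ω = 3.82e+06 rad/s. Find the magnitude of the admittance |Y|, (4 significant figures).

X_L = ωL = 168.8 Ω
Parallel: admittances add. Y = 1/R + 1/(jωL)
Y = (0.01961 − j0.005923) S
|Y| = 0.02048 S → |Z| = 1/|Y| = 48.82 Ω, ∠Z = −∠Y = 16.81°

20.48 mS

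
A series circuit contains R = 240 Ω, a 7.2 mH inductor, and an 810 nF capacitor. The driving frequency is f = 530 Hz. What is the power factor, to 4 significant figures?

ω = 2πf = 3330 rad/s
X_L = ωL = 23.98 Ω
X_C = 1/(ωC) = 370.7 Ω
Net reactance X = X_L − X_C = -346.8 Ω
Z = 240.0 − j346.8 Ω
|Z| = √(240.0² + 346.8²) = 421.7 Ω
∠Z = arctan(-346.8/240.0) = -55.31°
cos φ = cos(-55.31°) = 0.5691

0.5691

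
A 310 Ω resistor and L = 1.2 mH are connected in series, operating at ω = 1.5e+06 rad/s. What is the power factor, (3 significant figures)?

0.170

X_L = ωL = 1800 Ω
Z = 310 + j1800 Ω
|Z| = √(310² + 1800²) = 1830 Ω
∠Z = arctan(1800/310) = 80.2°
cos φ = cos(80.2°) = 0.170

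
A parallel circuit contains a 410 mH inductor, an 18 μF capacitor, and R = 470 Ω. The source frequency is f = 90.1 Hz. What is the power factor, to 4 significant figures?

0.3402

ω = 2πf = 566.1 rad/s
X_L = ωL = 232.1 Ω
X_C = 1/(ωC) = 98.13 Ω
Parallel: admittances add. Y = 1/R + 1/(jωL) + jωC
Y = (0.002128 + j0.005882) S
|Y| = 0.006255 S → |Z| = 1/|Y| = 159.9 Ω, ∠Z = −∠Y = -70.11°
cos φ = cos(-70.11°) = 0.3402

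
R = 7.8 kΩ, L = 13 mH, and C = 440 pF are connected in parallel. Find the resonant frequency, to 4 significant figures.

66.55 kHz

ω₀ = 1/√(LC) = 1/√(0.013 × 4.4e-10) = 418100 rad/s
f₀ = ω₀/(2π) = 66.55 kHz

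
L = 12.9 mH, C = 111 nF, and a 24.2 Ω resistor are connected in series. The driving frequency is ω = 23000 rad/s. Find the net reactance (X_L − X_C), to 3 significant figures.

-95.0 Ω

X_L = ωL = 297 Ω
X_C = 1/(ωC) = 392 Ω
X = 297 − 392 = -95.0 Ω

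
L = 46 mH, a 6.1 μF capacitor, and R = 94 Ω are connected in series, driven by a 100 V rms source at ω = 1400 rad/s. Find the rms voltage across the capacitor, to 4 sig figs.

108.7 V

X_L = ωL = 64.40 Ω
X_C = 1/(ωC) = 117.1 Ω
Net reactance X = X_L − X_C = -52.70 Ω
Z = 94.00 − j52.70 Ω
|Z| = √(94.00² + 52.70²) = 107.8 Ω
I = V/|Z| = 928.0 mA
V_C = I·|Z_C| = 0.9280 × 117.1 = 108.7 V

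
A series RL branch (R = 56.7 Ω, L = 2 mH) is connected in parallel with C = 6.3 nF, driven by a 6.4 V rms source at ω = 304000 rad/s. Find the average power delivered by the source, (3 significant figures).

X_L = ωL = 608 Ω
X_C = 1/(ωC) = 522 Ω
Branch 1 (R+jX_L): Z₁ = 56.7 + j608 Ω, |Z₁| = 611 Ω
Branch 2 (−jX_C): Z₂ = −j522 Ω
Parallel: Z = Z₁Z₂/(Z₁+Z₂), |Z| = 3100 Ω, ∠Z = -61.9°
I = V/|Z| = 2.07 mA
P = VI cos φ = 6.4 × 0.00207 × cos(-61.9°) = 6.23 mW

6.23 mW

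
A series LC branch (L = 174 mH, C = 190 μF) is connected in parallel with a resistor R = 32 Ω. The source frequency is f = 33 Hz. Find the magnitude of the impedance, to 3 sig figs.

ω = 2πf = 207.3 rad/s
X_L = ωL = 36.1 Ω
X_C = 1/(ωC) = 25.4 Ω
Branch 1: Z₁ = R = 32.0 Ω
Branch 2 (series LC): Z₂ = j(X_L − X_C) = j10.7 Ω
Parallel: Z = Z₁Z₂/(Z₁+Z₂), |Z| = 10.1 Ω, ∠Z = 71.5°

10.1 Ω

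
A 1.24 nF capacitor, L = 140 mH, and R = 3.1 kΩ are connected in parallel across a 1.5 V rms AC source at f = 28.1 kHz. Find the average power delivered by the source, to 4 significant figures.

725.8 μW

ω = 2πf = 176600 rad/s
X_L = ωL = 24720 Ω
X_C = 1/(ωC) = 4568 Ω
Parallel: admittances add. Y = 1/R + 1/(jωL) + jωC
Y = (0.0003226 + j0.0001785) S
|Y| = 0.0003687 S → |Z| = 1/|Y| = 2713 Ω, ∠Z = −∠Y = -28.95°
I = V/|Z| = 553.0 μA
P = VI cos φ = 1.5 × 0.0005530 × cos(-28.95°) = 725.8 μW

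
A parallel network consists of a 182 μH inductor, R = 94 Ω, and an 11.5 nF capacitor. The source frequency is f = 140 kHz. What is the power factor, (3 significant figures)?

0.940

ω = 2πf = 879600 rad/s
X_L = ωL = 160 Ω
X_C = 1/(ωC) = 98.9 Ω
Parallel: admittances add. Y = 1/R + 1/(jωL) + jωC
Y = (0.0106 + j0.00387) S
|Y| = 0.0113 S → |Z| = 1/|Y| = 88.3 Ω, ∠Z = −∠Y = -20.0°
cos φ = cos(-20.0°) = 0.940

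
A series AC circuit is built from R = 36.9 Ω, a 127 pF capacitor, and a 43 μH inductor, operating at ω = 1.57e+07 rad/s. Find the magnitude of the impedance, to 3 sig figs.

X_L = ωL = 675 Ω
X_C = 1/(ωC) = 502 Ω
Net reactance X = X_L − X_C = 174 Ω
Z = 36.9 + j174 Ω
|Z| = √(36.9² + 174²) = 177 Ω

177 Ω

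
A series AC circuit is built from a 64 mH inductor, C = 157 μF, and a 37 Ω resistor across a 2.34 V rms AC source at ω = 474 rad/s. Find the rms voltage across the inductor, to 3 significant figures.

X_L = ωL = 30.3 Ω
X_C = 1/(ωC) = 13.4 Ω
Net reactance X = X_L − X_C = 16.9 Ω
Z = 37.0 + j16.9 Ω
|Z| = √(37.0² + 16.9²) = 40.7 Ω
I = V/|Z| = 57.5 mA
V_L = I·|Z_L| = 0.0575 × 30.3 = 1.75 V

1.75 V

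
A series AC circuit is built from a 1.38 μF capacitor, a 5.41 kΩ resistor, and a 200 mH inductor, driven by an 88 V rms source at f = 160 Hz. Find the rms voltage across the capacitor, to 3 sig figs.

11.7 V

ω = 2πf = 1005 rad/s
X_L = ωL = 201 Ω
X_C = 1/(ωC) = 721 Ω
Net reactance X = X_L − X_C = -520 Ω
Z = 5410 − j520 Ω
|Z| = √(5410² + 520²) = 5430 Ω
I = V/|Z| = 16.2 mA
V_C = I·|Z_C| = 0.0162 × 721 = 11.7 V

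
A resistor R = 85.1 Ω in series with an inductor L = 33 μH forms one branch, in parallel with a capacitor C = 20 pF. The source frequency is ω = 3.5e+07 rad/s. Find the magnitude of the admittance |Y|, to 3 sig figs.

X_L = ωL = 1160 Ω
X_C = 1/(ωC) = 1430 Ω
Branch 1 (R+jX_L): Z₁ = 85.1 + j1160 Ω, |Z₁| = 1160 Ω
Branch 2 (−jX_C): Z₂ = −j1430 Ω
Parallel: Z = Z₁Z₂/(Z₁+Z₂), |Z| = 5770 Ω, ∠Z = 68.5°
|Y| = 1/|Z| = 173 μS

173 μS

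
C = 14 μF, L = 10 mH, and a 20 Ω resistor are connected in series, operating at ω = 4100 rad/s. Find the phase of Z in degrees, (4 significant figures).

X_L = ωL = 41.00 Ω
X_C = 1/(ωC) = 17.42 Ω
Net reactance X = X_L − X_C = 23.58 Ω
Z = 20.00 + j23.58 Ω
|Z| = √(20.00² + 23.58²) = 30.92 Ω
∠Z = arctan(23.58/20.00) = 49.69°

49.69°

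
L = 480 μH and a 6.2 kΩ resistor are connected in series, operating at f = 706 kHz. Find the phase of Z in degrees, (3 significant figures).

19.0°

ω = 2πf = 4.436e+06 rad/s
X_L = ωL = 2130 Ω
Z = 6200 + j2130 Ω
|Z| = √(6200² + 2130²) = 6560 Ω
∠Z = arctan(2130/6200) = 19.0°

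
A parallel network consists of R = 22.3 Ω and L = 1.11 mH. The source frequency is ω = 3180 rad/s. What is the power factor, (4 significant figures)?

X_L = ωL = 3.530 Ω
Parallel: admittances add. Y = 1/R + 1/(jωL)
Y = (0.04484 − j0.2833) S
|Y| = 0.2868 S → |Z| = 1/|Y| = 3.486 Ω, ∠Z = −∠Y = 81.01°
cos φ = cos(81.01°) = 0.1563

0.1563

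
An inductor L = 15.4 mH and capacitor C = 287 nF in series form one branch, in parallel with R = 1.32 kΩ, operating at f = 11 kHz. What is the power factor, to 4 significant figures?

ω = 2πf = 69120 rad/s
X_L = ωL = 1064 Ω
X_C = 1/(ωC) = 50.41 Ω
Branch 1: Z₁ = R = 1320 Ω
Branch 2 (series LC): Z₂ = j(X_L − X_C) = j1014 Ω
Parallel: Z = Z₁Z₂/(Z₁+Z₂), |Z| = 804.1 Ω, ∠Z = 52.47°
cos φ = cos(52.47°) = 0.6092

0.6092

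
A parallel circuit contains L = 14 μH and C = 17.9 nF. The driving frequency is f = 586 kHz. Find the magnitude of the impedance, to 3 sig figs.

21.5 Ω

ω = 2πf = 3.682e+06 rad/s
X_L = ωL = 51.5 Ω
X_C = 1/(ωC) = 15.2 Ω
Parallel: admittances add. Y = 1/(jωL) + jωC
Y = (0 + j0.0465) S
|Y| = 0.0465 S → |Z| = 1/|Y| = 21.5 Ω, ∠Z = −∠Y = -90.0°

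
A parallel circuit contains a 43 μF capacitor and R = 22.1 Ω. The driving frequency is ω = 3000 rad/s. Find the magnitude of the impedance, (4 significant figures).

7.315 Ω

X_C = 1/(ωC) = 7.752 Ω
Parallel: admittances add. Y = 1/R + jωC
Y = (0.04525 + j0.1290) S
|Y| = 0.1367 S → |Z| = 1/|Y| = 7.315 Ω, ∠Z = −∠Y = -70.67°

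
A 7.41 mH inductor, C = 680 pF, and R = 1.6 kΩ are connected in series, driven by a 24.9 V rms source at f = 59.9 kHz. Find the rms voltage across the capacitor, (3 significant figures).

49.8 V

ω = 2πf = 376400 rad/s
X_L = ωL = 2790 Ω
X_C = 1/(ωC) = 3910 Ω
Net reactance X = X_L − X_C = -1120 Ω
Z = 1600 − j1120 Ω
|Z| = √(1600² + 1120²) = 1950 Ω
I = V/|Z| = 12.8 mA
V_C = I·|Z_C| = 0.0128 × 3910 = 49.8 V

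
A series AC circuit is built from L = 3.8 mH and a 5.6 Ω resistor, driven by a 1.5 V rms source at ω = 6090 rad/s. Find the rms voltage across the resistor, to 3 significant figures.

0.353 V

X_L = ωL = 23.1 Ω
Z = 5.60 + j23.1 Ω
|Z| = √(5.60² + 23.1²) = 23.8 Ω
I = V/|Z| = 63.0 mA
V_R = I·|Z_R| = 0.0630 × 5.60 = 0.353 V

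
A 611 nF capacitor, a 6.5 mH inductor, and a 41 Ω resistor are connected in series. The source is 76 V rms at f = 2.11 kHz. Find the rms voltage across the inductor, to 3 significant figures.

ω = 2πf = 13260 rad/s
X_L = ωL = 86.2 Ω
X_C = 1/(ωC) = 123 Ω
Net reactance X = X_L − X_C = -37.3 Ω
Z = 41.0 − j37.3 Ω
|Z| = √(41.0² + 37.3²) = 55.4 Ω
I = V/|Z| = 1.37 A
V_L = I·|Z_L| = 1.37 × 86.2 = 118 V

118 V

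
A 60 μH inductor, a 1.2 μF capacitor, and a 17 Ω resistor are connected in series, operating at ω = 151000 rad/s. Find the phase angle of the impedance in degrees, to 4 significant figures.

X_L = ωL = 9.060 Ω
X_C = 1/(ωC) = 5.519 Ω
Net reactance X = X_L − X_C = 3.541 Ω
Z = 17.00 + j3.541 Ω
|Z| = √(17.00² + 3.541²) = 17.36 Ω
∠Z = arctan(3.541/17.00) = 11.77°

11.77°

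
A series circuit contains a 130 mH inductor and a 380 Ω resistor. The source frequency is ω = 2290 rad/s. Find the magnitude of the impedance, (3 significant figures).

483 Ω

X_L = ωL = 298 Ω
Z = 380 + j298 Ω
|Z| = √(380² + 298²) = 483 Ω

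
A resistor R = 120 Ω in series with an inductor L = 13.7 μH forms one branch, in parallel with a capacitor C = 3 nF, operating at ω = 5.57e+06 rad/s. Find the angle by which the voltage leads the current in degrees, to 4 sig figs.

-65.36°

X_L = ωL = 76.31 Ω
X_C = 1/(ωC) = 59.84 Ω
Branch 1 (R+jX_L): Z₁ = 120.0 + j76.31 Ω, |Z₁| = 142.2 Ω
Branch 2 (−jX_C): Z₂ = −j59.84 Ω
Parallel: Z = Z₁Z₂/(Z₁+Z₂), |Z| = 70.26 Ω, ∠Z = -65.36°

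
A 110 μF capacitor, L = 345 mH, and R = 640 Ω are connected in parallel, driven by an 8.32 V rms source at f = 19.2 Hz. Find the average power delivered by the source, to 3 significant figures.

108 mW

ω = 2πf = 120.6 rad/s
X_L = ωL = 41.6 Ω
X_C = 1/(ωC) = 75.4 Ω
Parallel: admittances add. Y = 1/R + 1/(jωL) + jωC
Y = (0.00156 − j0.0108) S
|Y| = 0.0109 S → |Z| = 1/|Y| = 92.0 Ω, ∠Z = −∠Y = 81.7°
I = V/|Z| = 90.4 mA
P = VI cos φ = 8.32 × 0.0904 × cos(81.7°) = 108 mW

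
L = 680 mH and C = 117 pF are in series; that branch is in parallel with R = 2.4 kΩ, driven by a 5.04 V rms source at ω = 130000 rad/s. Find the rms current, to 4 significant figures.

X_L = ωL = 88400 Ω
X_C = 1/(ωC) = 65750 Ω
Branch 1: Z₁ = R = 2400 Ω
Branch 2 (series LC): Z₂ = j(X_L − X_C) = j22650 Ω
Parallel: Z = Z₁Z₂/(Z₁+Z₂), |Z| = 2387 Ω, ∠Z = 6.048°
I = V/|Z| = 5.04/2387 = 2.112 mA

2.112 mA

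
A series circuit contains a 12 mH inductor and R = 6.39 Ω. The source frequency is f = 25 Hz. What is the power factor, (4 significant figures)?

0.9591

ω = 2πf = 157.1 rad/s
X_L = ωL = 1.885 Ω
Z = 6.390 + j1.885 Ω
|Z| = √(6.390² + 1.885²) = 6.662 Ω
∠Z = arctan(1.885/6.390) = 16.44°
cos φ = cos(16.44°) = 0.9591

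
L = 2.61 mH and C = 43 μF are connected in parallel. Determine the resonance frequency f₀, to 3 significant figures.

475 Hz

ω₀ = 1/√(LC) = 1/√(0.00261 × 4.3e-05) = 2985 rad/s
f₀ = ω₀/(2π) = 475 Hz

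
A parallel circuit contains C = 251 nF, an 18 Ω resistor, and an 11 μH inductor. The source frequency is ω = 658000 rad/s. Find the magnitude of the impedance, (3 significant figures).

16.2 Ω

X_L = ωL = 7.24 Ω
X_C = 1/(ωC) = 6.05 Ω
Parallel: admittances add. Y = 1/R + 1/(jωL) + jωC
Y = (0.0556 + j0.0270) S
|Y| = 0.0618 S → |Z| = 1/|Y| = 16.2 Ω, ∠Z = −∠Y = -25.9°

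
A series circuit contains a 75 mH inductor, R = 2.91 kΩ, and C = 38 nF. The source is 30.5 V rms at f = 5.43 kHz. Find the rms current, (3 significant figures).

8.93 mA

ω = 2πf = 34120 rad/s
X_L = ωL = 2560 Ω
X_C = 1/(ωC) = 771 Ω
Net reactance X = X_L − X_C = 1790 Ω
Z = 2910 + j1790 Ω
|Z| = √(2910² + 1790²) = 3420 Ω
I = V/|Z| = 30.5/3420 = 8.93 mA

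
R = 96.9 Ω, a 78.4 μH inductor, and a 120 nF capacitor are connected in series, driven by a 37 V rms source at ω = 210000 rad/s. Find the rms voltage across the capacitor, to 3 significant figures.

14.7 V

X_L = ωL = 16.5 Ω
X_C = 1/(ωC) = 39.7 Ω
Net reactance X = X_L − X_C = -23.2 Ω
Z = 96.9 − j23.2 Ω
|Z| = √(96.9² + 23.2²) = 99.6 Ω
I = V/|Z| = 371 mA
V_C = I·|Z_C| = 0.371 × 39.7 = 14.7 V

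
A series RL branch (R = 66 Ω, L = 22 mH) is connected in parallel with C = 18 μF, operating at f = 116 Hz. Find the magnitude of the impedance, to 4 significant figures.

ω = 2πf = 728.8 rad/s
X_L = ωL = 16.03 Ω
X_C = 1/(ωC) = 76.22 Ω
Branch 1 (R+jX_L): Z₁ = 66.00 + j16.03 Ω, |Z₁| = 67.92 Ω
Branch 2 (−jX_C): Z₂ = −j76.22 Ω
Parallel: Z = Z₁Z₂/(Z₁+Z₂), |Z| = 57.96 Ω, ∠Z = -33.98°

57.96 Ω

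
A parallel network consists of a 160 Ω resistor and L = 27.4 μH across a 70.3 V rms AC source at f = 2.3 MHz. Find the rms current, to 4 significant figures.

ω = 2πf = 1.445e+07 rad/s
X_L = ωL = 396.0 Ω
Parallel: admittances add. Y = 1/R + 1/(jωL)
Y = (0.006250 − j0.002525) S
|Y| = 0.006741 S → |Z| = 1/|Y| = 148.3 Ω, ∠Z = −∠Y = 22.00°
I = V/|Z| = 70.3/148.3 = 473.9 mA

473.9 mA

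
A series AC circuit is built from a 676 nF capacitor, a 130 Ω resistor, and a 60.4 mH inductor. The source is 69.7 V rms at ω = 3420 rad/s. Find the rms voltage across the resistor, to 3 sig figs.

X_L = ωL = 207 Ω
X_C = 1/(ωC) = 433 Ω
Net reactance X = X_L − X_C = -226 Ω
Z = 130 − j226 Ω
|Z| = √(130² + 226²) = 261 Ω
I = V/|Z| = 267 mA
V_R = I·|Z_R| = 0.267 × 130 = 34.8 V

34.8 V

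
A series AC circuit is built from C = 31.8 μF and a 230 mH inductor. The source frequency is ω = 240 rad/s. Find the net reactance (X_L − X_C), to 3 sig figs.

X_L = ωL = 55.2 Ω
X_C = 1/(ωC) = 131 Ω
X = 55.2 − 131 = -75.8 Ω

-75.8 Ω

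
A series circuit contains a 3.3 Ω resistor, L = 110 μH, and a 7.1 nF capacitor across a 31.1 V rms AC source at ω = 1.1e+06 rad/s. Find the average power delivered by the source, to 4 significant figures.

X_L = ωL = 121.0 Ω
X_C = 1/(ωC) = 128.0 Ω
Net reactance X = X_L − X_C = -7.041 Ω
Z = 3.300 − j7.041 Ω
|Z| = √(3.300² + 7.041²) = 7.776 Ω
∠Z = arctan(-7.041/3.300) = -64.89°
I = V/|Z| = 4.000 A
P = VI cos φ = 31.1 × 4.000 × cos(-64.89°) = 52.79 W

52.79 W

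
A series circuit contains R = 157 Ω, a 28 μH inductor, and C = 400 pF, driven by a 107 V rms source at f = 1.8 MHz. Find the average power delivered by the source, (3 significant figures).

ω = 2πf = 1.131e+07 rad/s
X_L = ωL = 317 Ω
X_C = 1/(ωC) = 221 Ω
Net reactance X = X_L − X_C = 95.6 Ω
Z = 157 + j95.6 Ω
|Z| = √(157² + 95.6²) = 184 Ω
∠Z = arctan(95.6/157) = 31.3°
I = V/|Z| = 582 mA
P = VI cos φ = 107 × 0.582 × cos(31.3°) = 53.2 W

53.2 W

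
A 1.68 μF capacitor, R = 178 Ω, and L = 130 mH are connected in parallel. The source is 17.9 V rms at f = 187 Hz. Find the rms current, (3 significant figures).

ω = 2πf = 1175 rad/s
X_L = ωL = 153 Ω
X_C = 1/(ωC) = 507 Ω
Parallel: admittances add. Y = 1/R + 1/(jωL) + jωC
Y = (0.00562 − j0.00457) S
|Y| = 0.00724 S → |Z| = 1/|Y| = 138 Ω, ∠Z = −∠Y = 39.1°
I = V/|Z| = 17.9/138 = 130 mA

130 mA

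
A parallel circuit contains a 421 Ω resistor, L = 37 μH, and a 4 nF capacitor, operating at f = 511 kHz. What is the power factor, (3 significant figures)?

ω = 2πf = 3.211e+06 rad/s
X_L = ωL = 119 Ω
X_C = 1/(ωC) = 77.9 Ω
Parallel: admittances add. Y = 1/R + 1/(jωL) + jωC
Y = (0.00238 + j0.00443) S
|Y| = 0.00502 S → |Z| = 1/|Y| = 199 Ω, ∠Z = −∠Y = -61.8°
cos φ = cos(-61.8°) = 0.473

0.473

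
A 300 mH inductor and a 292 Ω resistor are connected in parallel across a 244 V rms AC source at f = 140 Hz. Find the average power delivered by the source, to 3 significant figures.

ω = 2πf = 879.6 rad/s
X_L = ωL = 264 Ω
Parallel: admittances add. Y = 1/R + 1/(jωL)
Y = (0.00342 − j0.00379) S
|Y| = 0.00511 S → |Z| = 1/|Y| = 196 Ω, ∠Z = −∠Y = 47.9°
I = V/|Z| = 1.25 A
P = VI cos φ = 244 × 1.25 × cos(47.9°) = 204 W

204 W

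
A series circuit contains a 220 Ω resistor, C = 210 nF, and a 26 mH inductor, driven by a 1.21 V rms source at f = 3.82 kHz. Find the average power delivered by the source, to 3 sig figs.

ω = 2πf = 24000 rad/s
X_L = ωL = 624 Ω
X_C = 1/(ωC) = 198 Ω
Net reactance X = X_L − X_C = 426 Ω
Z = 220 + j426 Ω
|Z| = √(220² + 426²) = 479 Ω
∠Z = arctan(426/220) = 62.7°
I = V/|Z| = 2.53 mA
P = VI cos φ = 1.21 × 0.00253 × cos(62.7°) = 1.40 mW

1.40 mW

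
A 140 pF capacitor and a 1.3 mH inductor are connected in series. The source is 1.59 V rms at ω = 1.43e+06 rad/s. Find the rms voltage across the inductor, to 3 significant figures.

X_L = ωL = 1860 Ω
X_C = 1/(ωC) = 5000 Ω
Net reactance X = X_L − X_C = -3140 Ω
Z = − j3140 Ω
|Z| = √(0² + 3140²) = 3140 Ω
I = V/|Z| = 507 μA
V_L = I·|Z_L| = 0.000507 × 1860 = 0.943 V

0.943 V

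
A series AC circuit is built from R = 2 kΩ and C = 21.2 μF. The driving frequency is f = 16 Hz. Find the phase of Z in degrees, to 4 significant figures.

ω = 2πf = 100.5 rad/s
X_C = 1/(ωC) = 469.2 Ω
Z = 2000 − j469.2 Ω
|Z| = √(2000² + 469.2²) = 2054 Ω
∠Z = arctan(-469.2/2000) = -13.20°

-13.20°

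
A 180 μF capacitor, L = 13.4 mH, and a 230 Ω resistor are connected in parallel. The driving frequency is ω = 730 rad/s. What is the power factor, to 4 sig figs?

0.1474

X_L = ωL = 9.782 Ω
X_C = 1/(ωC) = 7.610 Ω
Parallel: admittances add. Y = 1/R + 1/(jωL) + jωC
Y = (0.004348 + j0.02917) S
|Y| = 0.02949 S → |Z| = 1/|Y| = 33.91 Ω, ∠Z = −∠Y = -81.52°
cos φ = cos(-81.52°) = 0.1474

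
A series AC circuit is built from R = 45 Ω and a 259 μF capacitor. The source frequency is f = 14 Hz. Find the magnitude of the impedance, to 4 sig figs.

62.86 Ω

ω = 2πf = 87.96 rad/s
X_C = 1/(ωC) = 43.89 Ω
Z = 45.00 − j43.89 Ω
|Z| = √(45.00² + 43.89²) = 62.86 Ω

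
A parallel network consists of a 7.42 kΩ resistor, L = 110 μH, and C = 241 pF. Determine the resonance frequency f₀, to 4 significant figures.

977.5 kHz

ω₀ = 1/√(LC) = 1/√(0.00011 × 2.41e-10) = 6.142e+06 rad/s
f₀ = ω₀/(2π) = 977.5 kHz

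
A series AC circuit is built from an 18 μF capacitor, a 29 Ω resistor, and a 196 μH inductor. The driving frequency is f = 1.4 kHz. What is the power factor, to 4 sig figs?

ω = 2πf = 8796 rad/s
X_L = ωL = 1.724 Ω
X_C = 1/(ωC) = 6.316 Ω
Net reactance X = X_L − X_C = -4.592 Ω
Z = 29.00 − j4.592 Ω
|Z| = √(29.00² + 4.592²) = 29.36 Ω
∠Z = arctan(-4.592/29.00) = -8.997°
cos φ = cos(-8.997°) = 0.9877

0.9877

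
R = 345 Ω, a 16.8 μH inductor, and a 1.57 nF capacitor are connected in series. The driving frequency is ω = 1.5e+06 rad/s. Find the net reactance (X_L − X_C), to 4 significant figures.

X_L = ωL = 25.20 Ω
X_C = 1/(ωC) = 424.6 Ω
X = 25.20 − 424.6 = -399.4 Ω

-399.4 Ω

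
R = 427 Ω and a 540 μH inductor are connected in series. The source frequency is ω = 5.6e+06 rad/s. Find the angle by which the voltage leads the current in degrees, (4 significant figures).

81.96°

X_L = ωL = 3024 Ω
Z = 427.0 + j3024 Ω
|Z| = √(427.0² + 3024²) = 3054 Ω
∠Z = arctan(3024/427.0) = 81.96°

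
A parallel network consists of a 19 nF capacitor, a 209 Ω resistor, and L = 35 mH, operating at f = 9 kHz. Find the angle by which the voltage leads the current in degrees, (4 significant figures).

ω = 2πf = 56550 rad/s
X_L = ωL = 1979 Ω
X_C = 1/(ωC) = 930.7 Ω
Parallel: admittances add. Y = 1/R + 1/(jωL) + jωC
Y = (0.004785 + j0.0005692) S
|Y| = 0.004818 S → |Z| = 1/|Y| = 207.5 Ω, ∠Z = −∠Y = -6.784°

-6.784°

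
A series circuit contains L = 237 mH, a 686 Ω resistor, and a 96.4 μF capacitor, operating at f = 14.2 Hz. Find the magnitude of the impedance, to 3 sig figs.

ω = 2πf = 89.22 rad/s
X_L = ωL = 21.1 Ω
X_C = 1/(ωC) = 116 Ω
Net reactance X = X_L − X_C = -95.1 Ω
Z = 686 − j95.1 Ω
|Z| = √(686² + 95.1²) = 693 Ω

693 Ω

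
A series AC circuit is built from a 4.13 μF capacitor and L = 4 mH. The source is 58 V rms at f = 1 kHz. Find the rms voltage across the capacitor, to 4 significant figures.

ω = 2πf = 6283 rad/s
X_L = ωL = 25.13 Ω
X_C = 1/(ωC) = 38.54 Ω
Net reactance X = X_L − X_C = -13.40 Ω
Z = − j13.40 Ω
|Z| = √(0² + 13.40²) = 13.40 Ω
I = V/|Z| = 4.327 A
V_C = I·|Z_C| = 4.327 × 38.54 = 166.8 V

166.8 V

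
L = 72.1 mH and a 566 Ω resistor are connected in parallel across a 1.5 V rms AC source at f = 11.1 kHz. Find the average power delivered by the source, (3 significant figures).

3.98 mW

ω = 2πf = 69740 rad/s
X_L = ωL = 5030 Ω
Parallel: admittances add. Y = 1/R + 1/(jωL)
Y = (0.00177 − j0.000199) S
|Y| = 0.00178 S → |Z| = 1/|Y| = 562 Ω, ∠Z = −∠Y = 6.42°
I = V/|Z| = 2.67 mA
P = VI cos φ = 1.5 × 0.00267 × cos(6.42°) = 3.98 mW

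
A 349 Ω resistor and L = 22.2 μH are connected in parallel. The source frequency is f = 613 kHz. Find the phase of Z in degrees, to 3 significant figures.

ω = 2πf = 3.852e+06 rad/s
X_L = ωL = 85.5 Ω
Parallel: admittances add. Y = 1/R + 1/(jωL)
Y = (0.00287 − j0.0117) S
|Y| = 0.0120 S → |Z| = 1/|Y| = 83.0 Ω, ∠Z = −∠Y = 76.2°

76.2°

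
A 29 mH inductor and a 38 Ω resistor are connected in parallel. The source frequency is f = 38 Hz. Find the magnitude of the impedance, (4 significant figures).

6.812 Ω

ω = 2πf = 238.8 rad/s
X_L = ωL = 6.924 Ω
Parallel: admittances add. Y = 1/R + 1/(jωL)
Y = (0.02632 − j0.1444) S
|Y| = 0.1468 S → |Z| = 1/|Y| = 6.812 Ω, ∠Z = −∠Y = 79.67°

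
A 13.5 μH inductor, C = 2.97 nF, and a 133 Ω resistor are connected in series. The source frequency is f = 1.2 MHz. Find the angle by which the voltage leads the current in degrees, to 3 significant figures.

23.2°

ω = 2πf = 7.54e+06 rad/s
X_L = ωL = 102 Ω
X_C = 1/(ωC) = 44.7 Ω
Net reactance X = X_L − X_C = 57.1 Ω
Z = 133 + j57.1 Ω
|Z| = √(133² + 57.1²) = 145 Ω
∠Z = arctan(57.1/133) = 23.2°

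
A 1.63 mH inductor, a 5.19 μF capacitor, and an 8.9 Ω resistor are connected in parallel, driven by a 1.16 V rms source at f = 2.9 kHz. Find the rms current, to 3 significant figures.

ω = 2πf = 18220 rad/s
X_L = ωL = 29.7 Ω
X_C = 1/(ωC) = 10.6 Ω
Parallel: admittances add. Y = 1/R + 1/(jωL) + jωC
Y = (0.112 + j0.0609) S
|Y| = 0.128 S → |Z| = 1/|Y| = 7.82 Ω, ∠Z = −∠Y = -28.5°
I = V/|Z| = 1.16/7.82 = 148 mA

148 mA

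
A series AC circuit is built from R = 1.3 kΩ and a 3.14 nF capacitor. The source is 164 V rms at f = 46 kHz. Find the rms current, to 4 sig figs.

ω = 2πf = 289000 rad/s
X_C = 1/(ωC) = 1102 Ω
Z = 1300 − j1102 Ω
|Z| = √(1300² + 1102²) = 1704 Ω
I = V/|Z| = 164/1704 = 96.24 mA

96.24 mA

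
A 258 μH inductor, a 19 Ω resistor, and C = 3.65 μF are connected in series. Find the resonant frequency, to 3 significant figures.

5.19 kHz

ω₀ = 1/√(LC) = 1/√(0.000258 × 3.65e-06) = 32590 rad/s
f₀ = ω₀/(2π) = 5.19 kHz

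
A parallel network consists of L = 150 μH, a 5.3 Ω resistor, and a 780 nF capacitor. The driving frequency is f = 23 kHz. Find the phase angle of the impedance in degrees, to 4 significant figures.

ω = 2πf = 144500 rad/s
X_L = ωL = 21.68 Ω
X_C = 1/(ωC) = 8.872 Ω
Parallel: admittances add. Y = 1/R + 1/(jωL) + jωC
Y = (0.1887 + j0.06659) S
|Y| = 0.2001 S → |Z| = 1/|Y| = 4.998 Ω, ∠Z = −∠Y = -19.44°

-19.44°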